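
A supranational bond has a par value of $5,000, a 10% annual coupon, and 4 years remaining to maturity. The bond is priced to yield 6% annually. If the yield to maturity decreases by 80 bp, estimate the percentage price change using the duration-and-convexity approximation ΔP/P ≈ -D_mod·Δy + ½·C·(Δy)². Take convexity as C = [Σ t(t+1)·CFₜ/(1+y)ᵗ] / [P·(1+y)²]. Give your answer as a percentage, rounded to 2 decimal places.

With y = 0.06:
  t   CF        PV=CF/(1+0.06)^t    t·PV        t(t+1)·PV
  1       500.00       471.6981       471.6981         943.3962
  2       500.00       444.9982       889.9964       2,669.9893
  3       500.00       419.8096     1,259.4289       5,037.7157
  4     5,500.00     4,356.5151    17,426.0606      87,130.3030
  Σ                  5,693.0211    20,047.1841      95,781.4042
P = 5,693.0211; D_Mac = 3.52136 yrs; D_mod = 3.32204 yrs; C = 14.97362.
Duration effect: -3.32204 × (-0.008) = +0.026576
Convexity effect: 0.5 × 14.97362 × (-0.008)² = +0.0004792
ΔP/P ≈ +0.026576 + 0.0004792 = +0.027055 = +2.7055%.

+2.71%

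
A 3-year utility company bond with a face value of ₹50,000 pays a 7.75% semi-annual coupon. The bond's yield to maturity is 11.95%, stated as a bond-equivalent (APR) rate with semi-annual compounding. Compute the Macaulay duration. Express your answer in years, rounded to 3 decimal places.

2.716 years

Periodic yield y = 0.05975. Discount each cash flow and weight by its period:
  t   CF        PV=CF/(1+0.05975)^t    t·PV
  1     1,937.50     1,828.2614     1,828.2614
  2     1,937.50     1,725.1818     3,450.3635
  3     1,937.50     1,627.9139     4,883.7417
  4     1,937.50     1,536.1301     6,144.5206
  5     1,937.50     1,449.5212     7,247.6062
  6    51,937.50    36,665.7430   219,994.4578
  Σ                 44,832.7514   243,548.9513
Price P = Σ PV = 44,832.7514.
Macaulay duration = Σ(t·PV) / P = 243,548.9513 / 44,832.7514 = 5.43239 half-year periods.
In years: 5.43239 / 2 = 2.71619 years.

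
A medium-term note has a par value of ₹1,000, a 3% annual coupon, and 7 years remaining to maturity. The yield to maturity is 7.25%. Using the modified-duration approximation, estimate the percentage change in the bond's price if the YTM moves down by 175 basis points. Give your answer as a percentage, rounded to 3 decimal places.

Periodic yield y = 0.0725. Modified duration first:
  t   CF        PV=CF/(1+0.0725)^t    t·PV
  1        30.00        27.9720        27.9720
  2        30.00        26.0811        52.1623
  3        30.00        24.3181        72.9543
  4        30.00        22.6742        90.6968
  5        30.00        21.1414       105.7072
  6        30.00        19.7123       118.2738
  7     1,030.00       631.0389     4,417.2722
  Σ                    772.9381     4,885.0386
P = 772.9381; D_Mac = 6.32009 yrs; D_mod = 6.32009/(1+0.0725) = 5.89286 yrs.
ΔP/P ≈ -D_mod · Δy = -5.89286 × (-0.0175) = +0.103125 = +10.3125%.

+10.313%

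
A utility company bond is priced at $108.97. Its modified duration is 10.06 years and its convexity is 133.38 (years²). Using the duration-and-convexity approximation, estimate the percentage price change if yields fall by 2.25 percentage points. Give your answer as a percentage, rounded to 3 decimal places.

Duration effect: -D_mod·Δy = -10.06 × (-0.0225) = +0.226350
Convexity effect: ½·C·(Δy)² = 0.5 × 133.38 × (-0.0225)² = +0.0337618125
ΔP/P ≈ +0.226350 + 0.0337618125 = +0.2601118125
= +26.01118125%.

+26.011%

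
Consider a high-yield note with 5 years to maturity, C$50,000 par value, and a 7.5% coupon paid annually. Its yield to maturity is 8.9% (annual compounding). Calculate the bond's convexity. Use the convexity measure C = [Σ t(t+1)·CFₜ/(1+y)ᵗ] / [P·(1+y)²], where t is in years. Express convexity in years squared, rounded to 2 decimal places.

With y = 0.089:
  t   CF        PV=CF/(1+0.089)^t    t·PV        t(t+1)·PV
  1     3,750.00     3,443.5262     3,443.5262       6,887.0523
  2     3,750.00     3,162.0993     6,324.1987      18,972.5960
  3     3,750.00     2,903.6725     8,711.0174      34,844.0698
  4     3,750.00     2,666.3659    10,665.4637      53,327.3183
  5    53,750.00    35,094.5008   175,472.5042   1,052,835.0255
  Σ                 47,270.1647   204,616.7102   1,166,866.0618
P = 47,270.1647.
Convexity = Σ t(t+1)·PV / [P·(1+y)²] = 1,166,866.0618 / (47,270.1647 × 1.185921) = 20.81508.

20.82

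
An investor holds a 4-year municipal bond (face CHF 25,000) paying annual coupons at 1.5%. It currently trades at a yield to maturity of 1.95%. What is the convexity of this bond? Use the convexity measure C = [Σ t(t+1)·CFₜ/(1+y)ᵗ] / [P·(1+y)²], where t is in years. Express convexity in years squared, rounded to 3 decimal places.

With y = 0.0195:
  t   CF        PV=CF/(1+0.0195)^t    t·PV        t(t+1)·PV
  1       375.00       367.8274       367.8274         735.6547
  2       375.00       360.7919       721.5838       2,164.7515
  3       375.00       353.8910     1,061.6731       4,246.6926
  4    25,375.00    23,488.5999    93,954.3996     469,771.9982
  Σ                 24,571.1102    96,105.4840     476,919.0971
P = 24,571.1102.
Convexity = Σ t(t+1)·PV / [P·(1+y)²] = 476,919.0971 / (24,571.1102 × 1.039380) = 18.67435.

18.674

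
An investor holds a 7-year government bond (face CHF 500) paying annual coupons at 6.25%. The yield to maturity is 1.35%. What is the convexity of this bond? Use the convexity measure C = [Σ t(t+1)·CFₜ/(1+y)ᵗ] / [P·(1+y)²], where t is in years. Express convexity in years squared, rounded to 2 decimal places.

With y = 0.0135:
  t   CF        PV=CF/(1+0.0135)^t    t·PV        t(t+1)·PV
  1        31.25        30.8337        30.8337          61.6675
  2        31.25        30.4230        60.8461         182.5382
  3        31.25        30.0178        90.0534         360.2135
  4        31.25        29.6180       118.4718         592.3590
  5        31.25        29.2234       146.1172         876.7030
  6        31.25        28.8342       173.0050       1,211.0353
  7       531.25       483.6516     3,385.5615      27,084.4923
  Σ                    662.6018     4,004.8887      30,369.0088
P = 662.6018.
Convexity = Σ t(t+1)·PV / [P·(1+y)²] = 30,369.0088 / (662.6018 × 1.027182) = 44.62010.

44.62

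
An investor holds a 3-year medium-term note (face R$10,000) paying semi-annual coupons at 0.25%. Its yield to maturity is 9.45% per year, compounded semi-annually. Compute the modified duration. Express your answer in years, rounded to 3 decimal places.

2.854 years

Periodic yield y = 0.04725. First find Macaulay duration:
  t   CF        PV=CF/(1+0.04725)^t    t·PV
  1        12.50        11.9360        11.9360
  2        12.50        11.3975        22.7950
  3        12.50        10.8833        32.6498
  4        12.50        10.3922        41.5689
  5        12.50         9.9233        49.6167
  6    10,012.50     7,589.9745    45,539.8468
  Σ                  7,644.5068    45,698.4132
P = 7,644.5068; Macaulay duration = 45,698.4132 / 7,644.5068 = 5.97794 half-year periods = 2.98897 years.
Modified duration = D_Mac / (1 + y) = 2.98897 / 1.04725 = 2.85411 years.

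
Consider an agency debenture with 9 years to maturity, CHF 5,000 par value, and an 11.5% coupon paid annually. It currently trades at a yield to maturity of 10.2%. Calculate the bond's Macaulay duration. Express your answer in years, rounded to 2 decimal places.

Periodic yield y = 0.102. Discount each cash flow and weight by its year:
  t   CF        PV=CF/(1+0.102)^t    t·PV
  1       575.00       521.7786       521.7786
  2       575.00       473.4833       946.9666
  3       575.00       429.6582     1,288.9745
  4       575.00       389.8894     1,559.5577
  5       575.00       353.8017     1,769.0083
  6       575.00       321.0541     1,926.3249
  7       575.00       291.3377     2,039.3639
  8       575.00       264.3718     2,114.9742
  9     5,575.00     2,326.0043    20,934.0391
  Σ                  5,371.3791    33,100.9877
Price P = Σ PV = 5,371.3791.
Macaulay duration = Σ(t·PV) / P = 33,100.9877 / 5,371.3791 = 6.16247 years.

6.16 years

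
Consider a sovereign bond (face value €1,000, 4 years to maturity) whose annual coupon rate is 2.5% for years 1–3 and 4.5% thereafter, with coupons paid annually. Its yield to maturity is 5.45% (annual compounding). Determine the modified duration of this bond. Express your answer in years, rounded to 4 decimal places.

3.6505 years

Periodic yield y = 0.0545. First find Macaulay duration:
  t   CF        PV=CF/(1+0.0545)^t    t·PV
  1        25.00        23.7079        23.7079
  2        25.00        22.4826        44.9652
  3        25.00        21.3206        63.9619
  4     1,045.00       845.1425     3,380.5701
  Σ                    912.6537     3,513.2052
P = 912.6537; Macaulay duration = 3,513.2052 / 912.6537 = 3.84944 years.
Modified duration = D_Mac / (1 + y) = 3.84944 / 1.0545 = 3.65049 years.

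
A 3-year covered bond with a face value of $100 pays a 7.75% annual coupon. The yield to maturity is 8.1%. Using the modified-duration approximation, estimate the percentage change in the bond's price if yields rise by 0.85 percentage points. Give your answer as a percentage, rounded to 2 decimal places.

Periodic yield y = 0.081. Modified duration first:
  t   CF        PV=CF/(1+0.081)^t    t·PV
  1         7.75         7.1693         7.1693
  2         7.75         6.6321        13.2642
  3       107.75        85.2983       255.8948
  Σ                     99.0996       276.3283
P = 99.0996; D_Mac = 2.78839 yrs; D_mod = 2.78839/(1+0.081) = 2.57945 yrs.
ΔP/P ≈ -D_mod · Δy = -2.57945 × (+0.0085) = -0.021925 = -2.1925%.

-2.19%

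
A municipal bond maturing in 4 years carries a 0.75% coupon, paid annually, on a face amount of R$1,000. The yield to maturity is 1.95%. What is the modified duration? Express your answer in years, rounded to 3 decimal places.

3.879 years

Periodic yield y = 0.0195. First find Macaulay duration:
  t   CF        PV=CF/(1+0.0195)^t    t·PV
  1         7.50         7.3565         7.3565
  2         7.50         7.2158        14.4317
  3         7.50         7.0778        21.2335
  4     1,007.50       932.6016     3,730.4062
  Σ                    954.2518     3,773.4279
P = 954.2518; Macaulay duration = 3,773.4279 / 954.2518 = 3.95433 years.
Modified duration = D_Mac / (1 + y) = 3.95433 / 1.0195 = 3.87870 years.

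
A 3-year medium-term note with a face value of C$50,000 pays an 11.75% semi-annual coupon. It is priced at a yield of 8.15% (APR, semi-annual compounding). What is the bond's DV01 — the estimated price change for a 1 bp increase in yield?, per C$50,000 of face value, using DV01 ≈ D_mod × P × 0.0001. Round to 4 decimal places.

Periodic yield y = 0.04075.
  t   CF        PV=CF/(1+0.04075)^t    t·PV
  1     2,937.50     2,822.4838     2,822.4838
  2     2,937.50     2,711.9710     5,423.9419
  3     2,937.50     2,605.7852     7,817.3557
  4     2,937.50     2,503.7571    10,015.0285
  5     2,937.50     2,405.7239    12,028.6194
  6    52,937.50    41,656.7046   249,940.2275
  Σ                 54,706.4255   288,047.6567
P = 54,706.4255; D_Mac = 5.26533 half-year periods = 2.63267 yrs; D_mod = 2.52959 yrs.
DV01 ≈ 2.52959 × 54,706.4255 × 0.0001 = 13.838465.

C$13.8385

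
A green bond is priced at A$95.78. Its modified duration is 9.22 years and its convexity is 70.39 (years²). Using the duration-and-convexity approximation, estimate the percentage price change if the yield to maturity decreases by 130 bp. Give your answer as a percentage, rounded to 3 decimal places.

Duration effect: -D_mod·Δy = -9.22 × (-0.013) = +0.119860
Convexity effect: ½·C·(Δy)² = 0.5 × 70.39 × (-0.013)² = +0.005947955
ΔP/P ≈ +0.119860 + 0.005947955 = +0.125807955
= +12.5807955%.

+12.581%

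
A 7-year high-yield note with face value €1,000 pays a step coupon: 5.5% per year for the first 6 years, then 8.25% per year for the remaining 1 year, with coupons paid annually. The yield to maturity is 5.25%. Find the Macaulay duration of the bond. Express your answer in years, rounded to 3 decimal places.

Periodic yield y = 0.0525. Discount each cash flow and weight by its year:
  t   CF        PV=CF/(1+0.0525)^t    t·PV
  1        55.00        52.2565        52.2565
  2        55.00        49.6499        99.2998
  3        55.00        47.1733       141.5199
  4        55.00        44.8202       179.2810
  5        55.00        42.5846       212.9228
  6        55.00        40.4604       242.7623
  7     1,082.50       756.6119     5,296.2834
  Σ                  1,033.5569     6,224.3258
Price P = Σ PV = 1,033.5569.
Macaulay duration = Σ(t·PV) / P = 6,224.3258 / 1,033.5569 = 6.02224 years.

6.022 years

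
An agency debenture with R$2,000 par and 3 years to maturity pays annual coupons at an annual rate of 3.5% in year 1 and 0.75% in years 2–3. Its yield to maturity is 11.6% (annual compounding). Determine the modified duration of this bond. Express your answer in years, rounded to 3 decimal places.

2.607 years

Periodic yield y = 0.116. First find Macaulay duration:
  t   CF        PV=CF/(1+0.116)^t    t·PV
  1        70.00        62.7240        62.7240
  2        15.00        12.0438        24.0876
  3     2,015.00     1,449.7144     4,349.1433
  Σ                  1,524.4822     4,435.9549
P = 1,524.4822; Macaulay duration = 4,435.9549 / 1,524.4822 = 2.90981 years.
Modified duration = D_Mac / (1 + y) = 2.90981 / 1.116 = 2.60736 years.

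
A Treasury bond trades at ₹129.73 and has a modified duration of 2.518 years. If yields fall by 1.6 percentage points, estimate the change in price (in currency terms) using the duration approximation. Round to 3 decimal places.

+₹5.227

Duration approximation: ΔP/P ≈ -D_mod · Δy = -2.518 × (-0.016) = +0.040288.
ΔP ≈ 129.73 × (+0.040288) = +5.22656224.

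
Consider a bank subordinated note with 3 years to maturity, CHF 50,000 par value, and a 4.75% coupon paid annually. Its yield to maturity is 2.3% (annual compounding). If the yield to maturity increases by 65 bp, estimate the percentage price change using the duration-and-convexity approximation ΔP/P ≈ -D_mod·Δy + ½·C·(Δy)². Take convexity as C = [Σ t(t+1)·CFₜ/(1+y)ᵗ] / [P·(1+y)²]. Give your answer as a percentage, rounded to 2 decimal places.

With y = 0.023:
  t   CF        PV=CF/(1+0.023)^t    t·PV        t(t+1)·PV
  1     2,375.00     2,321.6031     2,321.6031       4,643.2063
  2     2,375.00     2,269.4068     4,538.8135      13,616.4406
  3    52,375.00    48,921.2038   146,763.6113     587,054.4452
  Σ                 53,512.2137   153,624.0280     605,314.0921
P = 53,512.2137; D_Mac = 2.87082 yrs; D_mod = 2.80628 yrs; C = 10.80878.
Duration effect: -2.80628 × (+0.0065) = -0.018241
Convexity effect: 0.5 × 10.80878 × (0.0065)² = +0.0002283
ΔP/P ≈ -0.018241 + 0.0002283 = -0.018012 = -1.8012%.

-1.80%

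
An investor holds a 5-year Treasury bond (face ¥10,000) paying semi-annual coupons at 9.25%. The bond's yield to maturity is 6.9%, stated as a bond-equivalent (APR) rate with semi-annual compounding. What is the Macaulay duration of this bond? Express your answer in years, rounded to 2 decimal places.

Periodic yield y = 0.0345. Discount each cash flow and weight by its period:
  t   CF        PV=CF/(1+0.0345)^t    t·PV
  1       462.50       447.0759       447.0759
  2       462.50       432.1661       864.3323
  3       462.50       417.7536     1,253.2609
  4       462.50       403.8218     1,615.2872
  5       462.50       390.3546     1,951.7728
  6       462.50       377.3365     2,264.0187
  7       462.50       364.7525     2,553.2675
  8       462.50       352.5882     2,820.7056
  9       462.50       340.8296     3,067.4662
  10   10,462.50     7,452.9897    74,529.8970
  Σ                 10,979.6685    91,367.0842
Price P = Σ PV = 10,979.6685.
Macaulay duration = Σ(t·PV) / P = 91,367.0842 / 10,979.6685 = 8.32148 half-year periods.
In years: 8.32148 / 2 = 4.16074 years.

4.16 years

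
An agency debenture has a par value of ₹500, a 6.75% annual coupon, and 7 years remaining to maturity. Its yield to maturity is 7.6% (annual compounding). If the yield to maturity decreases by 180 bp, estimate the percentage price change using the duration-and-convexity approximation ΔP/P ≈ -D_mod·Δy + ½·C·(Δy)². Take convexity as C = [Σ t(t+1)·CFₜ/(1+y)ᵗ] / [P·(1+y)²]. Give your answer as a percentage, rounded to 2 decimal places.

+10.26%

With y = 0.076:
  t   CF        PV=CF/(1+0.076)^t    t·PV        t(t+1)·PV
  1        33.75        31.3662        31.3662          62.7323
  2        33.75        29.1507        58.3014         174.9043
  3        33.75        27.0917        81.2752         325.1009
  4        33.75        25.1782       100.7128         503.5640
  5        33.75        23.3998       116.9991         701.9944
  6        33.75        21.7470       130.4822         913.3757
  7       533.75       319.6333     2,237.4329      17,899.4636
  Σ                    477.5670     2,756.5699      20,581.1353
P = 477.5670; D_Mac = 5.77211 yrs; D_mod = 5.36442 yrs; C = 37.22293.
Duration effect: -5.36442 × (-0.018) = +0.096559
Convexity effect: 0.5 × 37.22293 × (-0.018)² = +0.0060301
ΔP/P ≈ +0.096559 + 0.0060301 = +0.102590 = +10.2590%.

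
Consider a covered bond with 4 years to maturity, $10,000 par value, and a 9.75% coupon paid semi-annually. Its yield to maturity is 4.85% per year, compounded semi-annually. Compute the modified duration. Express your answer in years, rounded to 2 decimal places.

3.38 years

Periodic yield y = 0.02425. First find Macaulay duration:
  t   CF        PV=CF/(1+0.02425)^t    t·PV
  1       487.50       475.9580       475.9580
  2       487.50       464.6893       929.3786
  3       487.50       453.6874     1,361.0622
  4       487.50       442.9459     1,771.7838
  5       487.50       432.4588     2,162.2941
  6       487.50       422.2200     2,533.3199
  7       487.50       412.2236     2,885.5649
  8    10,487.50     8,658.1318    69,265.0544
  Σ                 11,762.3148    81,384.4159
P = 11,762.3148; Macaulay duration = 81,384.4159 / 11,762.3148 = 6.91908 half-year periods = 3.45954 years.
Modified duration = D_Mac / (1 + y) = 3.45954 / 1.02425 = 3.37763 years.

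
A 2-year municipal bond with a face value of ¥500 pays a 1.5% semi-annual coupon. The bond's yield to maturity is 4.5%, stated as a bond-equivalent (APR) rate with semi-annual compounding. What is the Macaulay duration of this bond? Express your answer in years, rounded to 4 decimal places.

Periodic yield y = 0.0225. Discount each cash flow and weight by its period:
  t   CF        PV=CF/(1+0.0225)^t    t·PV
  1         3.75         3.6675         3.6675
  2         3.75         3.5868         7.1736
  3         3.75         3.5079        10.5236
  4       503.75       460.8523     1,843.4093
  Σ                    471.6144     1,864.7739
Price P = Σ PV = 471.6144.
Macaulay duration = Σ(t·PV) / P = 1,864.7739 / 471.6144 = 3.95402 half-year periods.
In years: 3.95402 / 2 = 1.97701 years.

1.9770 years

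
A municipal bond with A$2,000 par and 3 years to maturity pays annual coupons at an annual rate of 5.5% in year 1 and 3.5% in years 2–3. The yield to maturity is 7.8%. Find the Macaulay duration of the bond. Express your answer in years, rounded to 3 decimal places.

2.854 years

Periodic yield y = 0.078. Discount each cash flow and weight by its year:
  t   CF        PV=CF/(1+0.078)^t    t·PV
  1       110.00       102.0408       102.0408
  2        70.00        60.2366       120.4732
  3     2,070.00     1,652.3957     4,957.1872
  Σ                  1,814.6732     5,179.7012
Price P = Σ PV = 1,814.6732.
Macaulay duration = Σ(t·PV) / P = 5,179.7012 / 1,814.6732 = 2.85434 years.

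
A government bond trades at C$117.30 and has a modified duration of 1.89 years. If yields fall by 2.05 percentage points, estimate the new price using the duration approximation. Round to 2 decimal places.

C$121.84

Duration approximation: ΔP/P ≈ -D_mod · Δy = -1.89 × (-0.0205) = +0.038745.
New price ≈ 117.30 × (1 + 0.038745) = 121.8447885.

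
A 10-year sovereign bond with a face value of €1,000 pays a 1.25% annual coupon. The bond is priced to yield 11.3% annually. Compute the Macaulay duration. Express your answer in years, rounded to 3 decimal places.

Periodic yield y = 0.113. Discount each cash flow and weight by its year:
  t   CF        PV=CF/(1+0.113)^t    t·PV
  1        12.50        11.2309        11.2309
  2        12.50        10.0907        20.1813
  3        12.50         9.0662        27.1986
  4        12.50         8.1457        32.5829
  5        12.50         7.3187        36.5935
  6        12.50         6.5757        39.4539
  7        12.50         5.9080        41.3563
  8        12.50         5.3082        42.4657
  9        12.50         4.7693        42.9236
  10    1,012.50       347.0910     3,470.9103
  Σ                    415.5044     3,764.8970
Price P = Σ PV = 415.5044.
Macaulay duration = Σ(t·PV) / P = 3,764.8970 / 415.5044 = 9.06103 years.

9.061 years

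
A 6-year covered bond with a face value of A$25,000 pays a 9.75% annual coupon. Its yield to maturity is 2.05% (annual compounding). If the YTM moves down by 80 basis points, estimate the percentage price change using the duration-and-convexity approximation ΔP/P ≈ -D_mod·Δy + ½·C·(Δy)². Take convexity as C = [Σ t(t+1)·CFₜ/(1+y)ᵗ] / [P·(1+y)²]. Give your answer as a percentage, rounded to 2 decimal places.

With y = 0.0205:
  t   CF        PV=CF/(1+0.0205)^t    t·PV        t(t+1)·PV
  1     2,437.50     2,388.5350     2,388.5350       4,777.0701
  2     2,437.50     2,340.5537     4,681.1074      14,043.3221
  3     2,437.50     2,293.5362     6,880.6086      27,522.4343
  4     2,437.50     2,247.4632     8,989.8528      44,949.2639
  5     2,437.50     2,202.3157    11,011.5786      66,069.4717
  6    27,437.50    24,292.1796   145,753.0776   1,020,271.5430
  Σ                 35,764.5834   179,704.7599   1,177,633.1050
P = 35,764.5834; D_Mac = 5.02466 yrs; D_mod = 4.92372 yrs; C = 31.61774.
Duration effect: -4.92372 × (-0.008) = +0.039390
Convexity effect: 0.5 × 31.61774 × (-0.008)² = +0.0010118
ΔP/P ≈ +0.039390 + 0.0010118 = +0.040402 = +4.0402%.

+4.04%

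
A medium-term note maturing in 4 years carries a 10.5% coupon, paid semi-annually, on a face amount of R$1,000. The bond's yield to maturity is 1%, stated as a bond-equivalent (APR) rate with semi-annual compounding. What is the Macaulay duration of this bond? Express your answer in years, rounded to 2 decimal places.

Periodic yield y = 0.005. Discount each cash flow and weight by its period:
  t   CF        PV=CF/(1+0.005)^t    t·PV
  1        52.50        52.2388        52.2388
  2        52.50        51.9789       103.9578
  3        52.50        51.7203       155.1609
  4        52.50        51.4630       205.8520
  5        52.50        51.2070       256.0348
  6        52.50        50.9522       305.7132
  7        52.50        50.6987       354.8909
  8     1,052.50     1,011.3317     8,090.6534
  Σ                  1,371.5906     9,524.5019
Price P = Σ PV = 1,371.5906.
Macaulay duration = Σ(t·PV) / P = 9,524.5019 / 1,371.5906 = 6.94413 half-year periods.
In years: 6.94413 / 2 = 3.47206 years.

3.47 years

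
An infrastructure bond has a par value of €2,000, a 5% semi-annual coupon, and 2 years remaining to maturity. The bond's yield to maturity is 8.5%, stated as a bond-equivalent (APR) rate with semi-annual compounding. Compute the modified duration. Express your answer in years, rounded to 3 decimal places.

Periodic yield y = 0.0425. First find Macaulay duration:
  t   CF        PV=CF/(1+0.0425)^t    t·PV
  1        50.00        47.9616        47.9616
  2        50.00        46.0064        92.0127
  3        50.00        44.1308       132.3924
  4     2,050.00     1,735.5999     6,942.3994
  Σ                  1,873.6987     7,214.7662
P = 1,873.6987; Macaulay duration = 7,214.7662 / 1,873.6987 = 3.85055 half-year periods = 1.92527 years.
Modified duration = D_Mac / (1 + y) = 1.92527 / 1.0425 = 1.84679 years.

1.847 years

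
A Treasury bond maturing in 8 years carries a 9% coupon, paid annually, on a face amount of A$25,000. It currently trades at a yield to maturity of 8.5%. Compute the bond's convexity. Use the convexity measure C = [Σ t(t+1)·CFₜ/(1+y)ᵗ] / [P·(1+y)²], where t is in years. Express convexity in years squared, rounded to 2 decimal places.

With y = 0.085:
  t   CF        PV=CF/(1+0.085)^t    t·PV        t(t+1)·PV
  1     2,250.00     2,073.7327     2,073.7327       4,147.4654
  2     2,250.00     1,911.2744     3,822.5488      11,467.6464
  3     2,250.00     1,761.5432     5,284.6297      21,138.5187
  4     2,250.00     1,623.5421     6,494.1686      32,470.8428
  5     2,250.00     1,496.3522     7,481.7610      44,890.5661
  6     2,250.00     1,379.1265     8,274.7587      57,923.3111
  7     2,250.00     1,271.0843     8,897.5900      71,180.7202
  8    27,250.00    14,188.2425   113,505.9396   1,021,553.4564
  Σ                 25,704.8979   155,835.1291   1,264,772.5270
P = 25,704.8979.
Convexity = Σ t(t+1)·PV / [P·(1+y)²] = 1,264,772.5270 / (25,704.8979 × 1.177225) = 41.79623.

41.80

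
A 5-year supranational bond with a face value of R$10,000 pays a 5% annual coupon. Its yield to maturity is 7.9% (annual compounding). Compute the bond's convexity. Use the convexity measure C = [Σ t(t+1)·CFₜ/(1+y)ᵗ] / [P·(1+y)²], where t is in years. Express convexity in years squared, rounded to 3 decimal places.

22.451

With y = 0.079:
  t   CF        PV=CF/(1+0.079)^t    t·PV        t(t+1)·PV
  1       500.00       463.3920       463.3920         926.7841
  2       500.00       429.4643       858.9287       2,576.7861
  3       500.00       398.0207     1,194.0621       4,776.2485
  4       500.00       368.8792     1,475.5170       7,377.5850
  5    10,500.00     7,179.2996    35,896.4979     215,378.9872
  Σ                  8,839.0559    39,888.3977     231,036.3908
P = 8,839.0559.
Convexity = Σ t(t+1)·PV / [P·(1+y)²] = 231,036.3908 / (8,839.0559 × 1.164241) = 22.45079.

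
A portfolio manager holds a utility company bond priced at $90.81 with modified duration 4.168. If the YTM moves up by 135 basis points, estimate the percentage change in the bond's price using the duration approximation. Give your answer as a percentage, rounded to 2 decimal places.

Duration approximation: ΔP/P ≈ -D_mod · Δy = -4.168 × (+0.0135) = -0.056268.
As a percentage: -5.6268%.

-5.63%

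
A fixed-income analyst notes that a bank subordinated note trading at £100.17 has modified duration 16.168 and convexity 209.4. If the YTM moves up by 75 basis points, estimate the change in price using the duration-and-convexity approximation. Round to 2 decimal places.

-£11.56

Duration effect: -D_mod·Δy = -16.168 × (+0.0075) = -0.121260
Convexity effect: ½·C·(Δy)² = 0.5 × 209.4 × (0.0075)² = +0.005889375
ΔP/P ≈ -0.121260 + 0.005889375 = -0.115370625
ΔP ≈ 100.17 × (-0.115370625) = -11.55667550625.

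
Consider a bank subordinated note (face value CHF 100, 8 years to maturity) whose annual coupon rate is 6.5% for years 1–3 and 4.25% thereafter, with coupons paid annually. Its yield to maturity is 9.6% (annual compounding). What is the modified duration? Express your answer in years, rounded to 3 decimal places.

5.804 years

Periodic yield y = 0.096. First find Macaulay duration:
  t   CF        PV=CF/(1+0.096)^t    t·PV
  1         6.50         5.9307         5.9307
  2         6.50         5.4112        10.8224
  3         6.50         4.9372        14.8116
  4         4.25         2.9454        11.7817
  5         4.25         2.6874        13.4371
  6         4.25         2.4520        14.7122
  7         4.25         2.2373        15.6608
  8       104.25        50.0716       400.5729
  Σ                     76.6728       487.7293
P = 76.6728; Macaulay duration = 487.7293 / 76.6728 = 6.36118 years.
Modified duration = D_Mac / (1 + y) = 6.36118 / 1.096 = 5.80400 years.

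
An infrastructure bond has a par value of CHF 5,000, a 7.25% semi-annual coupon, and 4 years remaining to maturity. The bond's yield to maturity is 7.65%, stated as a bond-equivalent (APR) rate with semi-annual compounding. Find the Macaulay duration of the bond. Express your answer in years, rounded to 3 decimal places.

3.539 years

Periodic yield y = 0.03825. Discount each cash flow and weight by its period:
  t   CF        PV=CF/(1+0.03825)^t    t·PV
  1       181.25       174.5726       174.5726
  2       181.25       168.1412       336.2824
  3       181.25       161.9467       485.8402
  4       181.25       155.9805       623.9219
  5       181.25       150.2340       751.1701
  6       181.25       144.6993       868.1957
  7       181.25       139.3684       975.5791
  8     5,181.25     3,837.2406    30,697.9247
  Σ                  4,932.1834    34,913.4868
Price P = Σ PV = 4,932.1834.
Macaulay duration = Σ(t·PV) / P = 34,913.4868 / 4,932.1834 = 7.07871 half-year periods.
In years: 7.07871 / 2 = 3.53935 years.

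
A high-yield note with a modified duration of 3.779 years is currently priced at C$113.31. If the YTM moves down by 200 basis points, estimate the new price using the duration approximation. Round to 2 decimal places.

Duration approximation: ΔP/P ≈ -D_mod · Δy = -3.779 × (-0.02) = +0.075580.
New price ≈ 113.31 × (1 + 0.075580) = 121.8739698.

C$121.87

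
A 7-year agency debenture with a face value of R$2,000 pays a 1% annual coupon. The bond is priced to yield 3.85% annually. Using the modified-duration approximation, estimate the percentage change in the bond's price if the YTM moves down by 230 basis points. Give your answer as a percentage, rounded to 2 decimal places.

Periodic yield y = 0.0385. Modified duration first:
  t   CF        PV=CF/(1+0.0385)^t    t·PV
  1        20.00        19.2585        19.2585
  2        20.00        18.5446        37.0892
  3        20.00        17.8571        53.5712
  4        20.00        17.1951        68.7803
  5        20.00        16.5576        82.7880
  6        20.00        15.9438        95.6626
  7     2,020.00     1,550.6217    10,854.3520
  Σ                  1,655.9784    11,211.5019
P = 1,655.9784; D_Mac = 6.77032 yrs; D_mod = 6.77032/(1+0.0385) = 6.51933 yrs.
ΔP/P ≈ -D_mod · Δy = -6.51933 × (-0.023) = +0.149944 = +14.9944%.

+14.99%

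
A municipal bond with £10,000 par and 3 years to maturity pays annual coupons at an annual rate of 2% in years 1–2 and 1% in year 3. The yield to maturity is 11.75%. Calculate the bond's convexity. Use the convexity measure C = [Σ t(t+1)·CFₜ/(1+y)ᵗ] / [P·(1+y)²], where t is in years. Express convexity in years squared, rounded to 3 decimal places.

9.318

With y = 0.1175:
  t   CF        PV=CF/(1+0.1175)^t    t·PV        t(t+1)·PV
  1       200.00       178.9709       178.9709         357.9418
  2       200.00       160.1529       320.3059         960.9177
  3    10,100.00     7,237.3367    21,712.0101      86,848.0405
  Σ                  7,576.4606    22,211.2869      88,166.9001
P = 7,576.4606.
Convexity = Σ t(t+1)·PV / [P·(1+y)²] = 88,166.9001 / (7,576.4606 × 1.248806) = 9.31846.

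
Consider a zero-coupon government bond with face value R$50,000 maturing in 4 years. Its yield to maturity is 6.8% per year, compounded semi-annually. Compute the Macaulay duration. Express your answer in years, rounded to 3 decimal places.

4.000 years

A zero-coupon bond has a single cash flow at maturity, so its Macaulay duration equals its maturity: 4 years.
(Equivalently: 8 semi-annual periods ÷ 2 = 4 years.)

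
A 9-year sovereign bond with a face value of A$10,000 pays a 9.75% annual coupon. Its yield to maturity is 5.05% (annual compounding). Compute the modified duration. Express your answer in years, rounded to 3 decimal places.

Periodic yield y = 0.0505. First find Macaulay duration:
  t   CF        PV=CF/(1+0.0505)^t    t·PV
  1       975.00       928.1295       928.1295
  2       975.00       883.5121     1,767.0242
  3       975.00       841.0396     2,523.1188
  4       975.00       800.6089     3,202.4354
  5       975.00       762.1217     3,810.6085
  6       975.00       725.4847     4,352.9084
  7       975.00       690.6090     4,834.2628
  8       975.00       657.4098     5,259.2783
  9    10,975.00     7,044.3353    63,399.0175
  Σ                 13,333.2505    90,076.7834
P = 13,333.2505; Macaulay duration = 90,076.7834 / 13,333.2505 = 6.75580 years.
Modified duration = D_Mac / (1 + y) = 6.75580 / 1.0505 = 6.43103 years.

6.431 years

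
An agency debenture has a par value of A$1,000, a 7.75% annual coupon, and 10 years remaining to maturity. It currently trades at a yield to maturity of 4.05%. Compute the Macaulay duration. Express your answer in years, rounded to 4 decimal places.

7.6708 years

Periodic yield y = 0.0405. Discount each cash flow and weight by its year:
  t   CF        PV=CF/(1+0.0405)^t    t·PV
  1        77.50        74.4834        74.4834
  2        77.50        71.5843       143.1685
  3        77.50        68.7979       206.3938
  4        77.50        66.1201       264.4803
  5        77.50        63.5464       317.7322
  6        77.50        61.0730       366.4380
  7        77.50        58.6958       410.8707
  8        77.50        56.4112       451.2893
  9        77.50        54.2154       487.9389
  10    1,077.50       724.4300     7,244.3001
  Σ                  1,299.3576     9,967.0952
Price P = Σ PV = 1,299.3576.
Macaulay duration = Σ(t·PV) / P = 9,967.0952 / 1,299.3576 = 7.67079 years.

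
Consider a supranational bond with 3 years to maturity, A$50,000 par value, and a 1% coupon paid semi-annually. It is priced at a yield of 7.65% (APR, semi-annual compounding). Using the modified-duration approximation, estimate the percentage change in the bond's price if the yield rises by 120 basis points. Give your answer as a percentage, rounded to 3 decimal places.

-3.419%

Periodic yield y = 0.03825. Modified duration first:
  t   CF        PV=CF/(1+0.03825)^t    t·PV
  1       250.00       240.7898       240.7898
  2       250.00       231.9189       463.8378
  3       250.00       223.3748       670.1244
  4       250.00       215.1455       860.5820
  5       250.00       207.2194     1,036.0968
  6    50,250.00    40,116.6286   240,699.7714
  Σ                 41,235.0769   243,971.2021
P = 41,235.0769; D_Mac = 5.91659 half-year periods = 2.95830 yrs; D_mod = 2.95830/(1+0.03825) = 2.84931 yrs.
ΔP/P ≈ -D_mod · Δy = -2.84931 × (+0.012) = -0.034192 = -3.4192%.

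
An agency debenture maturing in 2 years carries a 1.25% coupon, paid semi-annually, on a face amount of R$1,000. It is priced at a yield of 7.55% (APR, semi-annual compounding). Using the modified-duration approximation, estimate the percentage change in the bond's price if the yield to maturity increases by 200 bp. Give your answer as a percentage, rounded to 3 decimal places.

Periodic yield y = 0.03775. Modified duration first:
  t   CF        PV=CF/(1+0.03775)^t    t·PV
  1         6.25         6.0226         6.0226
  2         6.25         5.8036        11.6071
  3         6.25         5.5924        16.7773
  4     1,006.25       867.6307     3,470.5229
  Σ                    885.0494     3,504.9300
P = 885.0494; D_Mac = 3.96015 half-year periods = 1.98008 yrs; D_mod = 1.98008/(1+0.03775) = 1.90805 yrs.
ΔP/P ≈ -D_mod · Δy = -1.90805 × (+0.02) = -0.038161 = -3.8161%.

-3.816%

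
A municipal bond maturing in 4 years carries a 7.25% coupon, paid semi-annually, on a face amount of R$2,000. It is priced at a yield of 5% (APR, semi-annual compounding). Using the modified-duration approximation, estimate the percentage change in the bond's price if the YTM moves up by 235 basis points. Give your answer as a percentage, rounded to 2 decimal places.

-8.17%

Periodic yield y = 0.025. Modified duration first:
  t   CF        PV=CF/(1+0.025)^t    t·PV
  1        72.50        70.7317        70.7317
  2        72.50        69.0065       138.0131
  3        72.50        67.3235       201.9704
  4        72.50        65.6814       262.7257
  5        72.50        64.0794       320.3972
  6        72.50        62.5165       375.0991
  7        72.50        60.9917       426.9421
  8     2,072.50     1,700.9973    13,607.9781
  Σ                  2,161.3281    15,403.8574
P = 2,161.3281; D_Mac = 7.12703 half-year periods = 3.56352 yrs; D_mod = 3.56352/(1+0.025) = 3.47660 yrs.
ΔP/P ≈ -D_mod · Δy = -3.47660 × (+0.0235) = -0.081700 = -8.1700%.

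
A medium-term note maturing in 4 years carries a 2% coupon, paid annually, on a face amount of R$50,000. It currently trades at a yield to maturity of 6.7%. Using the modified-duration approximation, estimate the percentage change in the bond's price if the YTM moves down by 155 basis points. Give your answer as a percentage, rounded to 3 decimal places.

Periodic yield y = 0.067. Modified duration first:
  t   CF        PV=CF/(1+0.067)^t    t·PV
  1     1,000.00       937.2071       937.2071
  2     1,000.00       878.3572     1,756.7144
  3     1,000.00       823.2026     2,469.6078
  4    51,000.00    39,347.0791   157,388.3164
  Σ                 41,985.8460   162,551.8458
P = 41,985.8460; D_Mac = 3.87159 yrs; D_mod = 3.87159/(1+0.067) = 3.62848 yrs.
ΔP/P ≈ -D_mod · Δy = -3.62848 × (-0.0155) = +0.056241 = +5.6241%.

+5.624%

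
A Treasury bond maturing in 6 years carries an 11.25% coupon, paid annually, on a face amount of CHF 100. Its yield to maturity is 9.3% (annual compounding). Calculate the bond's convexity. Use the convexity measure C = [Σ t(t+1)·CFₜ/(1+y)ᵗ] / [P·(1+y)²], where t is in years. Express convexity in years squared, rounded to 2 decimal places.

With y = 0.093:
  t   CF        PV=CF/(1+0.093)^t    t·PV        t(t+1)·PV
  1        11.25        10.2928        10.2928          20.5855
  2        11.25         9.4170        18.8340          56.5020
  3        11.25         8.6157        25.8472         103.3887
  4        11.25         7.8826        31.5306         157.6529
  5        11.25         7.2119        36.0597         216.3580
  6       111.25        65.2498       391.4987       2,740.4907
  Σ                    108.6698       514.0629       3,294.9779
P = 108.6698.
Convexity = Σ t(t+1)·PV / [P·(1+y)²] = 3,294.9779 / (108.6698 × 1.194649) = 25.38067.

25.38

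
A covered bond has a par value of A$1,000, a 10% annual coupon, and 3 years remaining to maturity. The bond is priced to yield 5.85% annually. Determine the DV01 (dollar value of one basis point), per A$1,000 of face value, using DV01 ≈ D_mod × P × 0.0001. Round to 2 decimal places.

Periodic yield y = 0.0585.
  t   CF        PV=CF/(1+0.0585)^t    t·PV
  1       100.00        94.4733        94.4733
  2       100.00        89.2521       178.5041
  3     1,100.00       927.5132     2,782.5396
  Σ                  1,111.2386     3,055.5170
P = 1,111.2386; D_Mac = 2.74965 yrs; D_mod = 2.59769 yrs.
DV01 ≈ 2.59769 × 1,111.2386 × 0.0001 = 0.288665.

A$0.29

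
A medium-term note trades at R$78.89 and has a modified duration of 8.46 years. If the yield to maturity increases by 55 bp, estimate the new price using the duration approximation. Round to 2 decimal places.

Duration approximation: ΔP/P ≈ -D_mod · Δy = -8.46 × (+0.0055) = -0.046530.
New price ≈ 78.89 × (1 - 0.046530) = 75.2192483.

R$75.22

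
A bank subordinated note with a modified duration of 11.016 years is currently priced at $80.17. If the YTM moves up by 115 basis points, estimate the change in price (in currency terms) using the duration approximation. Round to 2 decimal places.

Duration approximation: ΔP/P ≈ -D_mod · Δy = -11.016 × (+0.0115) = -0.126684.
ΔP ≈ 80.17 × (-0.126684) = -10.15625628.

-$10.16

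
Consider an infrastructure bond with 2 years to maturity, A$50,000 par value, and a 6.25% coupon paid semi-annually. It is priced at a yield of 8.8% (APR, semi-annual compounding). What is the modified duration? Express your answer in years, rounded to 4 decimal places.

1.8281 years

Periodic yield y = 0.044. First find Macaulay duration:
  t   CF        PV=CF/(1+0.044)^t    t·PV
  1     1,562.50     1,496.6475     1,496.6475
  2     1,562.50     1,433.5704     2,867.1408
  3     1,562.50     1,373.1517     4,119.4552
  4    51,562.50    43,404.2215   173,616.8861
  Σ                 47,707.5912   182,100.1296
P = 47,707.5912; Macaulay duration = 182,100.1296 / 47,707.5912 = 3.81701 half-year periods = 1.90850 years.
Modified duration = D_Mac / (1 + y) = 1.90850 / 1.044 = 1.82807 years.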